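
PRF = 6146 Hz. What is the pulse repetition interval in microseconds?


PRI = 1/6146 = 0.0001627075 s = 162.7 us

162.7 us


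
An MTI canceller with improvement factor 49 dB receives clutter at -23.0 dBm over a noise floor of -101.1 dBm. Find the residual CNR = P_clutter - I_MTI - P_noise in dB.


CNR = -23.0 - 49 - (-101.1) = 29.1 dB

29.1 dB


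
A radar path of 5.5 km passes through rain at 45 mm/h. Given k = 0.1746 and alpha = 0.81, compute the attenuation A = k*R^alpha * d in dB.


gamma = 0.1746 * 45^0.81 = 3.811943 dB/km
A = 3.811943 * 5.5 = 20.97 dB

20.97 dB


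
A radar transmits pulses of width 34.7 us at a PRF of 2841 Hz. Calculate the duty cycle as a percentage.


DC = 34.7e-6 * 2841 * 100 = 9.86%

9.86%


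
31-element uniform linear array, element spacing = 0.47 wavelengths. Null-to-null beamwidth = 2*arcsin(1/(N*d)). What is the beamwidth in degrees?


1/(N*d) = 1/(31*0.47) = 0.068634
BW = 2*arcsin(0.068634) = 7.9 degrees

7.9 degrees


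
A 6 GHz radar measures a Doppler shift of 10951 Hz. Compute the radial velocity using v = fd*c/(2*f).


v = 10951 * 3e8 / (2 * 6000000000.0) = 273.8 m/s

273.8 m/s


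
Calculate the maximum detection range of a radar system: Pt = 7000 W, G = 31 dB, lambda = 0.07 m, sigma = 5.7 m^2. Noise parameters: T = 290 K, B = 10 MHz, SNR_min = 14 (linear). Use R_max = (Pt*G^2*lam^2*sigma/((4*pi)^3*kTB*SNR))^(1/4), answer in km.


G_lin = 10^(31/10) = 1258.925412
R^4 = 7000 * 1258.925412^2 * 0.07^2 * 5.7 / ((4*pi)^3 * 1.38e-23 * 290 * 10000000.0 * 14)
R^4 = 2.78698e17 m^4
R_max = (2.78698e17)^(1/4) = 22976.5 m = 23.0 km

23.0 km


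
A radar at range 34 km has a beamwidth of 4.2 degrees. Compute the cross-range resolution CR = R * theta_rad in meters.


BW_rad = 0.073303829
CR = 34000 * 0.073303829 = 2492.3 m

2492.3 m


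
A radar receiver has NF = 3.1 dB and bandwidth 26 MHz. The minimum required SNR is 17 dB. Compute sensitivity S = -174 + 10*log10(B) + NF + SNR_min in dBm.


10*log10(26000000.0) = 74.15
S = -174 + 74.15 + 3.1 + 17 = -79.8 dBm

-79.8 dBm


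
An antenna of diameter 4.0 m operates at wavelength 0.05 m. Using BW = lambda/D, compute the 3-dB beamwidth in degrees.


BW_rad = 0.05 / 4.0 = 0.0125
BW_deg = 0.72 degrees

0.72 degrees


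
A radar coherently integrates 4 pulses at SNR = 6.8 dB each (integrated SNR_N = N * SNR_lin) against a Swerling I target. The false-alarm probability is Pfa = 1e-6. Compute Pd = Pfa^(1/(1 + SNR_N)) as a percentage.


SNR_lin = 10^(6.8/10) = 4.7863
SNR_N = 4 * 4.7863 = 19.1452
1/(1 + SNR_N) = 1/20.1452 = 0.0496396
Pd = (1e-6)^0.0496396 = 0.50369
Pd = 50.4%

50.4%


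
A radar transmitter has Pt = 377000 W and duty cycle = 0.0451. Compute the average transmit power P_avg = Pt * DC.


P_avg = 377000 * 0.0451 = 17002.7 W

17002.7 W


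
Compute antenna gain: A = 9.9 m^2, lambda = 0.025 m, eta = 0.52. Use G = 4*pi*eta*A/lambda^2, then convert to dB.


G_linear = 4*pi*0.52*9.9/0.025^2 = 103506.68
G_dB = 10*log10(103506.68) = 50.1 dB

50.1 dB


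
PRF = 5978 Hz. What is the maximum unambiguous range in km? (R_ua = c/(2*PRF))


R_ua = 3e8 / (2 * 5978) = 25092.0 m = 25.1 km

25.1 km


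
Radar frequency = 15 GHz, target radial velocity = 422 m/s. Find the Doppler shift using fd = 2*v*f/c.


fd = 2 * 422 * 15000000000.0 / 3e8 = 42200.0 Hz

42200.0 Hz


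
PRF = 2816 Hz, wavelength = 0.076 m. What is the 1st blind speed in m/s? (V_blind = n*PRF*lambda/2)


V_blind = 1 * 2816 * 0.076 / 2 = 107.0 m/s

107.0 m/s


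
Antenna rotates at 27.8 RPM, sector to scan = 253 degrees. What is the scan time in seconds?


t = 253 / (27.8 * 360) * 60 = 1.52 s

1.52 s


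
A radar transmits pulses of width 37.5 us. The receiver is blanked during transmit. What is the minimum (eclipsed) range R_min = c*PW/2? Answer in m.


R_min = 3e8 * 37.5e-6 / 2 = 5625.0 m

5625.0 m


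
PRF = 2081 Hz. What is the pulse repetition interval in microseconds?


PRI = 1/2081 = 0.0004805382 s = 480.5 us

480.5 us


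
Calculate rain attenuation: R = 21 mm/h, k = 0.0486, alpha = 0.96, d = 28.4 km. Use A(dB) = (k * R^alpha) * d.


gamma = 0.0486 * 21^0.96 = 0.90358 dB/km
A = 0.90358 * 28.4 = 25.66 dB

25.66 dB


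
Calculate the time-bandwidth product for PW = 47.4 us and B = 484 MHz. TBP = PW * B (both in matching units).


TBP = 47.4 * 484 = 22941.6

22941.6


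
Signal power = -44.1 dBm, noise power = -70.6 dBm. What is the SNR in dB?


SNR = -44.1 - (-70.6) = 26.5 dB

26.5 dB


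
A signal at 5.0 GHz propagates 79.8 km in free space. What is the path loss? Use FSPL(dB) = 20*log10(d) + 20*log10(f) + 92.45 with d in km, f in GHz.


20*log10(79.8) = 38.04
20*log10(5.0) = 13.98
FSPL = 144.5 dB

144.5 dB


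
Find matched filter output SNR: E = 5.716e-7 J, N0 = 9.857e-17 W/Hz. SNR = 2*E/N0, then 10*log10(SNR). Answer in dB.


SNR_lin = 2 * 5.716e-7 / 9.857e-17 = 1.16e10
SNR_dB = 10*log10(1.16e10) = 100.6 dB

100.6 dB


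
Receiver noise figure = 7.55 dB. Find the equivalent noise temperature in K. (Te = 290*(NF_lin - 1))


NF_lin = 10^(7.55/10) = 5.688529
Te = 290 * (5.688529 - 1) = 1359.7 K

1359.7 K


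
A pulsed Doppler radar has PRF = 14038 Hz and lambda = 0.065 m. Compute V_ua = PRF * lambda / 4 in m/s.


V_ua = 14038 * 0.065 / 4 = 228.1 m/s

228.1 m/s


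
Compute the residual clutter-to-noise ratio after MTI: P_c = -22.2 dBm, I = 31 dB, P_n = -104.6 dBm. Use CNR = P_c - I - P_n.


CNR = -22.2 - 31 - (-104.6) = 51.4 dB

51.4 dB


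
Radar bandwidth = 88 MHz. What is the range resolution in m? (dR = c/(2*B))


dR = 3e8 / (2 * 88000000.0) = 1.7 m

1.7 m


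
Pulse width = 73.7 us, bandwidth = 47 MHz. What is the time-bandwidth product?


TBP = 73.7 * 47 = 3463.9

3463.9


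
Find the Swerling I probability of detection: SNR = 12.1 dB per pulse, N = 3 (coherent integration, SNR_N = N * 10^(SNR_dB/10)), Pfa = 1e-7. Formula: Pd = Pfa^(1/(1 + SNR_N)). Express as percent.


SNR_lin = 10^(12.1/10) = 16.2181
SNR_N = 3 * 16.2181 = 48.6543
1/(1 + SNR_N) = 1/49.6543 = 0.0201392
Pd = (1e-7)^0.0201392 = 0.72281
Pd = 72.3%

72.3%


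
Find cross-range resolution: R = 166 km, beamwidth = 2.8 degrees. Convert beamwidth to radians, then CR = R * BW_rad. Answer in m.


BW_rad = 0.048869219
CR = 166000 * 0.048869219 = 8112.3 m

8112.3 m


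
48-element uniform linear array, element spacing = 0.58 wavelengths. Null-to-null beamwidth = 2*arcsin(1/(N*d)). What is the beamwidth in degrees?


1/(N*d) = 1/(48*0.58) = 0.03592
BW = 2*arcsin(0.03592) = 4.1 degrees

4.1 degrees


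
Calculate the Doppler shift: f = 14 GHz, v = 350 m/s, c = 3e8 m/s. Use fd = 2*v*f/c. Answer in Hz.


fd = 2 * 350 * 14000000000.0 / 3e8 = 32666.7 Hz

32666.7 Hz


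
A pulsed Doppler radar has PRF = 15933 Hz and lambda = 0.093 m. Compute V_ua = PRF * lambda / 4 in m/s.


V_ua = 15933 * 0.093 / 4 = 370.4 m/s

370.4 m/s


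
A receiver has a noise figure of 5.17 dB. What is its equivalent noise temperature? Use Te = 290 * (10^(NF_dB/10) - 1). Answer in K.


NF_lin = 10^(5.17/10) = 3.288516
Te = 290 * (3.288516 - 1) = 663.7 K

663.7 K


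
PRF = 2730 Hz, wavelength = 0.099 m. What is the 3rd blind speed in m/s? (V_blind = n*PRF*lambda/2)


V_blind = 3 * 2730 * 0.099 / 2 = 405.4 m/s

405.4 m/s


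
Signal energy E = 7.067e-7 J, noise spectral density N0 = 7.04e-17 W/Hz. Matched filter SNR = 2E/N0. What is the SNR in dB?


SNR_lin = 2 * 7.067e-7 / 7.04e-17 = 2.008e10
SNR_dB = 10*log10(2.008e10) = 103.0 dB

103.0 dB


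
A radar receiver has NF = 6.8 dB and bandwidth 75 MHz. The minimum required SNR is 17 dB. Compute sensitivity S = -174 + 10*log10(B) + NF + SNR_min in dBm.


10*log10(75000000.0) = 78.75
S = -174 + 78.75 + 6.8 + 17 = -71.4 dBm

-71.4 dBm


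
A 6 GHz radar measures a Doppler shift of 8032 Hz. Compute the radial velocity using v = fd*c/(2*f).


v = 8032 * 3e8 / (2 * 6000000000.0) = 200.8 m/s

200.8 m/s


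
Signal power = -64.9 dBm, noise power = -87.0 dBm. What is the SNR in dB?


SNR = -64.9 - (-87.0) = 22.1 dB

22.1 dB


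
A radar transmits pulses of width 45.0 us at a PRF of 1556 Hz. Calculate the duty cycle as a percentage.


DC = 45.0e-6 * 1556 * 100 = 7.0%

7.0%


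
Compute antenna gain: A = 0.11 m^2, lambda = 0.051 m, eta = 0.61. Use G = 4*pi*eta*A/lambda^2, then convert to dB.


G_linear = 4*pi*0.61*0.11/0.051^2 = 324.18
G_dB = 10*log10(324.18) = 25.1 dB

25.1 dB


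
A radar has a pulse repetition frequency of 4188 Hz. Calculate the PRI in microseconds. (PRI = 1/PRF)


PRI = 1/4188 = 0.0002387775 s = 238.8 us

238.8 us


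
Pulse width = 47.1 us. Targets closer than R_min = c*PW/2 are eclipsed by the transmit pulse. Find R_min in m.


R_min = 3e8 * 47.1e-6 / 2 = 7065.0 m

7065.0 m


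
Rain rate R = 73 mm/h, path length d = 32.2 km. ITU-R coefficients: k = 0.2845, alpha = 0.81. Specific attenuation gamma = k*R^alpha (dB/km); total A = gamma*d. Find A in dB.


gamma = 0.2845 * 73^0.81 = 9.191233 dB/km
A = 9.191233 * 32.2 = 295.96 dB

295.96 dB


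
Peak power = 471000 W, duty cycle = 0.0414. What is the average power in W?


P_avg = 471000 * 0.0414 = 19499.4 W

19499.4 W


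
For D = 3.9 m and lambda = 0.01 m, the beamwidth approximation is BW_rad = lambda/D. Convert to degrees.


BW_rad = 0.01 / 3.9 = 0.002564
BW_deg = 0.15 degrees

0.15 degrees


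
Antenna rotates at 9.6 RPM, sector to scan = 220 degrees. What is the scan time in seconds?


t = 220 / (9.6 * 360) * 60 = 3.82 s

3.82 s


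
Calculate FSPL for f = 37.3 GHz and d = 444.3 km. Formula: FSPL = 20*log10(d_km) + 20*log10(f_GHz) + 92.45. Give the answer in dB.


20*log10(444.3) = 52.95
20*log10(37.3) = 31.43
FSPL = 176.8 dB

176.8 dB


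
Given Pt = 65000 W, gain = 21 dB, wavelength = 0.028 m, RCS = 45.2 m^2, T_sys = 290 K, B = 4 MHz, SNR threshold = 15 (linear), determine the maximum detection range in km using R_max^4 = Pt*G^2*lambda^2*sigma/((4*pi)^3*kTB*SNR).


G_lin = 10^(21/10) = 125.892541
R^4 = 65000 * 125.892541^2 * 0.028^2 * 45.2 / ((4*pi)^3 * 1.38e-23 * 290 * 4000000.0 * 15)
R^4 = 7.66143e16 m^4
R_max = (7.66143e16)^(1/4) = 16637.1 m = 16.6 km

16.6 km


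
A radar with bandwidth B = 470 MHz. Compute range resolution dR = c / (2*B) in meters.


dR = 3e8 / (2 * 470000000.0) = 0.32 m

0.32 m


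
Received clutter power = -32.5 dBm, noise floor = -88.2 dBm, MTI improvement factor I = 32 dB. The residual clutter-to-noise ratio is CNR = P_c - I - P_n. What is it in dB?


CNR = -32.5 - 32 - (-88.2) = 23.7 dB

23.7 dB


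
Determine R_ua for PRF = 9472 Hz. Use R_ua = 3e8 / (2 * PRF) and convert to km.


R_ua = 3e8 / (2 * 9472) = 15836.1 m = 15.8 km

15.8 km


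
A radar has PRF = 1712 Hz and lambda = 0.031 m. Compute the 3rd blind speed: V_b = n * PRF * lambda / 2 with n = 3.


V_blind = 3 * 1712 * 0.031 / 2 = 79.6 m/s

79.6 m/s


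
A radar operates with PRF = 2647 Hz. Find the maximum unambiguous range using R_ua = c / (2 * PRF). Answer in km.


R_ua = 3e8 / (2 * 2647) = 56667.9 m = 56.7 km

56.7 km


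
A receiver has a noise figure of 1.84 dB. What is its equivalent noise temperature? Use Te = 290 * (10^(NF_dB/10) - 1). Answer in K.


NF_lin = 10^(1.84/10) = 1.527566
Te = 290 * (1.527566 - 1) = 153.0 K

153.0 K


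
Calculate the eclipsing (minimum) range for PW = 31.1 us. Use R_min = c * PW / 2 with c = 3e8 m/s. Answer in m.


R_min = 3e8 * 31.1e-6 / 2 = 4665.0 m

4665.0 m


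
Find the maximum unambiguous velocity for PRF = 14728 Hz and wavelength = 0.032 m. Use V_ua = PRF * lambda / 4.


V_ua = 14728 * 0.032 / 4 = 117.8 m/s

117.8 m/s


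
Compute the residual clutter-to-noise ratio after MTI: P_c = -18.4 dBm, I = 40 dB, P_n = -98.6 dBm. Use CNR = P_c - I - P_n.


CNR = -18.4 - 40 - (-98.6) = 40.2 dB

40.2 dB


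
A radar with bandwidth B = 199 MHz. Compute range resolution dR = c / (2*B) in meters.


dR = 3e8 / (2 * 199000000.0) = 0.75 m

0.75 m


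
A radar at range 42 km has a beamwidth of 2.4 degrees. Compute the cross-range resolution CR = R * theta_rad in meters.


BW_rad = 0.041887902
CR = 42000 * 0.041887902 = 1759.3 m

1759.3 m


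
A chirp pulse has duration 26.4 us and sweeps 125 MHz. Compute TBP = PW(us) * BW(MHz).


TBP = 26.4 * 125 = 3300.0

3300.0


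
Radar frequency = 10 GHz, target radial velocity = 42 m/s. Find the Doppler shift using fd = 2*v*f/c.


fd = 2 * 42 * 10000000000.0 / 3e8 = 2800.0 Hz

2800.0 Hz


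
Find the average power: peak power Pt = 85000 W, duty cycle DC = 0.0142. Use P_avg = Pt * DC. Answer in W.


P_avg = 85000 * 0.0142 = 1207.0 W

1207.0 W


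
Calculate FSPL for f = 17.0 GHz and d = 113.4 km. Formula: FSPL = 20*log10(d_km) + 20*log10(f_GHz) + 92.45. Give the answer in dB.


20*log10(113.4) = 41.09
20*log10(17.0) = 24.61
FSPL = 158.2 dB

158.2 dB


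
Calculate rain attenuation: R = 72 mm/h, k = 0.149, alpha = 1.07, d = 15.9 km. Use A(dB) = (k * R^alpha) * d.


gamma = 0.149 * 72^1.07 = 14.472116 dB/km
A = 14.472116 * 15.9 = 230.11 dB

230.11 dB


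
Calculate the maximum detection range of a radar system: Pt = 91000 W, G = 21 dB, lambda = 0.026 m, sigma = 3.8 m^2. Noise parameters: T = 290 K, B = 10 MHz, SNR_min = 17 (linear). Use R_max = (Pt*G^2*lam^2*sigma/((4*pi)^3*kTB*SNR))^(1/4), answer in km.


G_lin = 10^(21/10) = 125.892541
R^4 = 91000 * 125.892541^2 * 0.026^2 * 3.8 / ((4*pi)^3 * 1.38e-23 * 290 * 10000000.0 * 17)
R^4 = 2.7442e15 m^4
R_max = (2.7442e15)^(1/4) = 7237.8 m = 7.2 km

7.2 km


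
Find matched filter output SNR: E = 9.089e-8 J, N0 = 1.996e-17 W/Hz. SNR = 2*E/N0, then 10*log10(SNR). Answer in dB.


SNR_lin = 2 * 9.089e-8 / 1.996e-17 = 9.107e9
SNR_dB = 10*log10(9.107e9) = 99.6 dB

99.6 dB


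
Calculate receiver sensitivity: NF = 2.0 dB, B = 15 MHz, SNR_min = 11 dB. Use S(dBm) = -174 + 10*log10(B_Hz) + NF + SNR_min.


10*log10(15000000.0) = 71.76
S = -174 + 71.76 + 2.0 + 11 = -89.2 dBm

-89.2 dBm


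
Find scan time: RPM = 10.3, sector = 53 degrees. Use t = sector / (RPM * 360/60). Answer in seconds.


t = 53 / (10.3 * 360) * 60 = 0.86 s

0.86 s


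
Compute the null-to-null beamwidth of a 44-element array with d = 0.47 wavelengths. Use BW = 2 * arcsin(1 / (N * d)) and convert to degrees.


1/(N*d) = 1/(44*0.47) = 0.048356
BW = 2*arcsin(0.048356) = 5.5 degrees

5.5 degrees


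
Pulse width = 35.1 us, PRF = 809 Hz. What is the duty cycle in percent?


DC = 35.1e-6 * 809 * 100 = 2.84%

2.84%


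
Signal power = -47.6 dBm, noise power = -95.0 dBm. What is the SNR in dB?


SNR = -47.6 - (-95.0) = 47.4 dB

47.4 dB


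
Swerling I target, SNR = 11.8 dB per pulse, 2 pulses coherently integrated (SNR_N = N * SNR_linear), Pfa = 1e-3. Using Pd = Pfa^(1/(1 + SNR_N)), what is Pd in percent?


SNR_lin = 10^(11.8/10) = 15.13561
SNR_N = 2 * 15.13561 = 30.27122
1/(1 + SNR_N) = 1/31.27122 = 0.0319783
Pd = (1e-3)^0.0319783 = 0.8018
Pd = 80.2%

80.2%


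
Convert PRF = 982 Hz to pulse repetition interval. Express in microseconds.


PRI = 1/982 = 0.0010183299 s = 1018.3 us

1018.3 us


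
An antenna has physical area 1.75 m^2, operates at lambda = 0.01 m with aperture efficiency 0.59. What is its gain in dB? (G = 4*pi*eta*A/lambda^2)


G_linear = 4*pi*0.59*1.75/0.01^2 = 129747.78
G_dB = 10*log10(129747.78) = 51.1 dB

51.1 dB


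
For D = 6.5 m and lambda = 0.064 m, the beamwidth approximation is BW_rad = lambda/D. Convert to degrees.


BW_rad = 0.064 / 6.5 = 0.009846
BW_deg = 0.56 degrees

0.56 degrees


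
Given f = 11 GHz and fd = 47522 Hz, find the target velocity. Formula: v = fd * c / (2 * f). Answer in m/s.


v = 47522 * 3e8 / (2 * 11000000000.0) = 648.0 m/s

648.0 m/s


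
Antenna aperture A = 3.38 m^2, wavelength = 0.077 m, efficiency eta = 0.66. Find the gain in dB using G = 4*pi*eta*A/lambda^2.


G_linear = 4*pi*0.66*3.38/0.077^2 = 4728.13
G_dB = 10*log10(4728.13) = 36.7 dB

36.7 dB


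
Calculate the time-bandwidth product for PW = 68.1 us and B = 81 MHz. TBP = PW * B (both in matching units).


TBP = 68.1 * 81 = 5516.1

5516.1


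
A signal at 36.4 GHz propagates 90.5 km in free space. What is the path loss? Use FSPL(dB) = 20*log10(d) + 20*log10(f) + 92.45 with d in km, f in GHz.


20*log10(90.5) = 39.13
20*log10(36.4) = 31.22
FSPL = 162.8 dB

162.8 dB


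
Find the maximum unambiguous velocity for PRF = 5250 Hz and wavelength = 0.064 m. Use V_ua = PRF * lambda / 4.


V_ua = 5250 * 0.064 / 4 = 84.0 m/s

84.0 m/s


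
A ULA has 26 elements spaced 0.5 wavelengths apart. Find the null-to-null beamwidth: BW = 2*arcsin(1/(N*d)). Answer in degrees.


1/(N*d) = 1/(26*0.5) = 0.076923
BW = 2*arcsin(0.076923) = 8.8 degrees

8.8 degrees


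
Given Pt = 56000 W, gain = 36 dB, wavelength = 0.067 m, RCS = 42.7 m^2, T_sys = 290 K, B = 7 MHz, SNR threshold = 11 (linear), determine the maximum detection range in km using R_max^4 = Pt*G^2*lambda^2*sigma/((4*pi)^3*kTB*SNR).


G_lin = 10^(36/10) = 3981.071706
R^4 = 56000 * 3981.071706^2 * 0.067^2 * 42.7 / ((4*pi)^3 * 1.38e-23 * 290 * 7000000.0 * 11)
R^4 = 2.78207e20 m^4
R_max = (2.78207e20)^(1/4) = 129149.3 m = 129.1 km

129.1 km


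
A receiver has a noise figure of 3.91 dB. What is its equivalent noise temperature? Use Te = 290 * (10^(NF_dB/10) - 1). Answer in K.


NF_lin = 10^(3.91/10) = 2.460368
Te = 290 * (2.460368 - 1) = 423.5 K

423.5 K


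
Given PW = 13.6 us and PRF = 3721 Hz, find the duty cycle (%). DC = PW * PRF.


DC = 13.6e-6 * 3721 * 100 = 5.06%

5.06%


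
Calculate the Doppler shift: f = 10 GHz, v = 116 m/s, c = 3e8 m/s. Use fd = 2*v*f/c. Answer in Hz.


fd = 2 * 116 * 10000000000.0 / 3e8 = 7733.3 Hz

7733.3 Hz


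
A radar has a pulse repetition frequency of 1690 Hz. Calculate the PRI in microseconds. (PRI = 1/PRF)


PRI = 1/1690 = 0.000591716 s = 591.7 us

591.7 us


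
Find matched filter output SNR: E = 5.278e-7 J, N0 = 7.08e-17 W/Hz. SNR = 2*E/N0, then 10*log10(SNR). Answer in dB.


SNR_lin = 2 * 5.278e-7 / 7.08e-17 = 1.491e10
SNR_dB = 10*log10(1.491e10) = 101.7 dB

101.7 dB


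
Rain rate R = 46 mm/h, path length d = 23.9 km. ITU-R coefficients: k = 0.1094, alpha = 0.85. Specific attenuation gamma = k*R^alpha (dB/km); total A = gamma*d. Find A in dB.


gamma = 0.1094 * 46^0.85 = 2.83375 dB/km
A = 2.83375 * 23.9 = 67.73 dB

67.73 dB


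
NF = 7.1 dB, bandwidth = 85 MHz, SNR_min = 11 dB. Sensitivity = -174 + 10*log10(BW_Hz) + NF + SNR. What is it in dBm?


10*log10(85000000.0) = 79.29
S = -174 + 79.29 + 7.1 + 11 = -76.6 dBm

-76.6 dBm


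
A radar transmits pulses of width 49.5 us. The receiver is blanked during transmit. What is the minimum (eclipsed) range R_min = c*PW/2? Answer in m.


R_min = 3e8 * 49.5e-6 / 2 = 7425.0 m

7425.0 m


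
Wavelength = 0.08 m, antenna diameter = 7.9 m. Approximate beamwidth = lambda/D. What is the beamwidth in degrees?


BW_rad = 0.08 / 7.9 = 0.010127
BW_deg = 0.58 degrees

0.58 degrees


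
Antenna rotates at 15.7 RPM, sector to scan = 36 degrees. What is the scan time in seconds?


t = 36 / (15.7 * 360) * 60 = 0.38 s

0.38 s


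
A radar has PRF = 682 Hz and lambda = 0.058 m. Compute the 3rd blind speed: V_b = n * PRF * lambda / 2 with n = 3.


V_blind = 3 * 682 * 0.058 / 2 = 59.3 m/s

59.3 m/s


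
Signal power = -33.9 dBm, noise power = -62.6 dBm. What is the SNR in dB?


SNR = -33.9 - (-62.6) = 28.7 dB

28.7 dB


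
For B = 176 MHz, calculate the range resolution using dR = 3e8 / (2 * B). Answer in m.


dR = 3e8 / (2 * 176000000.0) = 0.85 m

0.85 m


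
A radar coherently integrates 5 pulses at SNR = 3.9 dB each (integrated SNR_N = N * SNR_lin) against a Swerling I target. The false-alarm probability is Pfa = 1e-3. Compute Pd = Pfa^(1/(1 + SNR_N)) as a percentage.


SNR_lin = 10^(3.9/10) = 2.45471
SNR_N = 5 * 2.45471 = 12.27355
1/(1 + SNR_N) = 1/13.27355 = 0.0753378
Pd = (1e-3)^0.0753378 = 0.59427
Pd = 59.4%

59.4%


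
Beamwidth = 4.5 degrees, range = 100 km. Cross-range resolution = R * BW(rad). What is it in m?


BW_rad = 0.078539816
CR = 100000 * 0.078539816 = 7854.0 m

7854.0 m


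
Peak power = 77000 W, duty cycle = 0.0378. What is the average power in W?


P_avg = 77000 * 0.0378 = 2910.6 W

2910.6 W


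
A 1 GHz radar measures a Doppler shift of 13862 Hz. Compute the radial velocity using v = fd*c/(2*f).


v = 13862 * 3e8 / (2 * 1000000000.0) = 2079.3 m/s

2079.3 m/s


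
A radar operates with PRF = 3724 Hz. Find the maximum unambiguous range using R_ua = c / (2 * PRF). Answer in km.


R_ua = 3e8 / (2 * 3724) = 40279.3 m = 40.3 km

40.3 km


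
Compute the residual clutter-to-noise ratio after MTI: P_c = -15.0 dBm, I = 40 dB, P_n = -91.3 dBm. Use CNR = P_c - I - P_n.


CNR = -15.0 - 40 - (-91.3) = 36.3 dB

36.3 dB


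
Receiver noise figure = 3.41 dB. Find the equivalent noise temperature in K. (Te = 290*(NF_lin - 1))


NF_lin = 10^(3.41/10) = 2.192805
Te = 290 * (2.192805 - 1) = 345.9 K

345.9 K


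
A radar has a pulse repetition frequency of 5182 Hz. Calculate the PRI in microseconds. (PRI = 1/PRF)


PRI = 1/5182 = 0.0001929757 s = 193.0 us

193.0 us


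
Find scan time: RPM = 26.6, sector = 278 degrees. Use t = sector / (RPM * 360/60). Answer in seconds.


t = 278 / (26.6 * 360) * 60 = 1.74 s

1.74 s


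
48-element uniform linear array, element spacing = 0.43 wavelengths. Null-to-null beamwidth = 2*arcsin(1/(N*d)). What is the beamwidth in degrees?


1/(N*d) = 1/(48*0.43) = 0.04845
BW = 2*arcsin(0.04845) = 5.6 degrees

5.6 degrees


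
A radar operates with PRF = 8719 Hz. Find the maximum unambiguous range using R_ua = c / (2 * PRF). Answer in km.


R_ua = 3e8 / (2 * 8719) = 17203.8 m = 17.2 km

17.2 km


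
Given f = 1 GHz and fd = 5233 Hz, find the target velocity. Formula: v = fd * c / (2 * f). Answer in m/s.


v = 5233 * 3e8 / (2 * 1000000000.0) = 785.0 m/s

785.0 m/s


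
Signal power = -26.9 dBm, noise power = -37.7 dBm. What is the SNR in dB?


SNR = -26.9 - (-37.7) = 10.8 dB

10.8 dB


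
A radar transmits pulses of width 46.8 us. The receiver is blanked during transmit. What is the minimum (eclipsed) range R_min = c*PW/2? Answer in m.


R_min = 3e8 * 46.8e-6 / 2 = 7020.0 m

7020.0 m


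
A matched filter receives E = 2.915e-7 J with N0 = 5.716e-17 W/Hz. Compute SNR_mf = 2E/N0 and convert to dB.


SNR_lin = 2 * 2.915e-7 / 5.716e-17 = 1.02e10
SNR_dB = 10*log10(1.02e10) = 100.1 dB

100.1 dB


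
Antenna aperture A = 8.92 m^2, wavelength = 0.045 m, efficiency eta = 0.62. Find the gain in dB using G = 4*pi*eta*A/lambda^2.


G_linear = 4*pi*0.62*8.92/0.045^2 = 34319.53
G_dB = 10*log10(34319.53) = 45.4 dB

45.4 dB


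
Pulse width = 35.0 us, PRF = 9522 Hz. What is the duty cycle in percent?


DC = 35.0e-6 * 9522 * 100 = 33.33%

33.33%


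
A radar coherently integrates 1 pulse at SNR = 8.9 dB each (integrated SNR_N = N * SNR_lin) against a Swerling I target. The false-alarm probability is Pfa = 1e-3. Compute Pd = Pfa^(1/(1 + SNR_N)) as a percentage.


SNR_lin = 10^(8.9/10) = 7.76247
SNR_N = 1 * 7.76247 = 7.76247
1/(1 + SNR_N) = 1/8.76247 = 0.1141231
Pd = (1e-3)^0.1141231 = 0.4546
Pd = 45.5%

45.5%


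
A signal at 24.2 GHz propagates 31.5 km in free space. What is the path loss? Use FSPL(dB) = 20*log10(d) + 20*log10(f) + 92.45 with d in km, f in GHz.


20*log10(31.5) = 29.97
20*log10(24.2) = 27.68
FSPL = 150.1 dB

150.1 dB


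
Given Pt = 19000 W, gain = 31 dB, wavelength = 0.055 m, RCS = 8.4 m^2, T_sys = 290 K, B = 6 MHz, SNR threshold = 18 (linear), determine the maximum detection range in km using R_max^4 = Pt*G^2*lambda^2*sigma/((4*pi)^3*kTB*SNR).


G_lin = 10^(31/10) = 1258.925412
R^4 = 19000 * 1258.925412^2 * 0.055^2 * 8.4 / ((4*pi)^3 * 1.38e-23 * 290 * 6000000.0 * 18)
R^4 = 8.92129e17 m^4
R_max = (8.92129e17)^(1/4) = 30733.1 m = 30.7 km

30.7 km


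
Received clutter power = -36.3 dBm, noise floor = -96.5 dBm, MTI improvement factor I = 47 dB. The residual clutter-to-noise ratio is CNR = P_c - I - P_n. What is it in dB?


CNR = -36.3 - 47 - (-96.5) = 13.2 dB

13.2 dB


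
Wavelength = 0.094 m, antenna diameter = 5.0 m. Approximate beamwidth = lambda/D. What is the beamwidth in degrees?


BW_rad = 0.094 / 5.0 = 0.0188
BW_deg = 1.08 degrees

1.08 degrees


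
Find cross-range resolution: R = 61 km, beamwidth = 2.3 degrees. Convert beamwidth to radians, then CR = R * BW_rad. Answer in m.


BW_rad = 0.040142573
CR = 61000 * 0.040142573 = 2448.7 m

2448.7 m


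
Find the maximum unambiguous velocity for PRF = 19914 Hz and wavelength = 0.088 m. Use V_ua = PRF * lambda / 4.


V_ua = 19914 * 0.088 / 4 = 438.1 m/s

438.1 m/s


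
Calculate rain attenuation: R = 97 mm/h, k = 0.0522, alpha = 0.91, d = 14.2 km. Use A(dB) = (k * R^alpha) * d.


gamma = 0.0522 * 97^0.91 = 3.354539 dB/km
A = 3.354539 * 14.2 = 47.63 dB

47.63 dB


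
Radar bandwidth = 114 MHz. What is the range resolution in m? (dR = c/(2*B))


dR = 3e8 / (2 * 114000000.0) = 1.32 m

1.32 m


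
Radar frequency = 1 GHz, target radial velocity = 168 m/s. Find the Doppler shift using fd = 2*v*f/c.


fd = 2 * 168 * 1000000000.0 / 3e8 = 1120.0 Hz

1120.0 Hz


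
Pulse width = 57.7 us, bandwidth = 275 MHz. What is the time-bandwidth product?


TBP = 57.7 * 275 = 15867.5

15867.5


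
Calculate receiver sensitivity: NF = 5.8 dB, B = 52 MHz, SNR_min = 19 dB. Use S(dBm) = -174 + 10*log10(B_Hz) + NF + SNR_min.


10*log10(52000000.0) = 77.16
S = -174 + 77.16 + 5.8 + 19 = -72.0 dBm

-72.0 dBm


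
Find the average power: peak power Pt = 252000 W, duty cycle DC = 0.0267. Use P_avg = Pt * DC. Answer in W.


P_avg = 252000 * 0.0267 = 6728.4 W

6728.4 W


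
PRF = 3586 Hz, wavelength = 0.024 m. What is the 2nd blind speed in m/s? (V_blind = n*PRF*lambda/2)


V_blind = 2 * 3586 * 0.024 / 2 = 86.1 m/s

86.1 m/s


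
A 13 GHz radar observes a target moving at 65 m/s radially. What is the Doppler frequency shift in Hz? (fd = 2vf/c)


fd = 2 * 65 * 13000000000.0 / 3e8 = 5633.3 Hz

5633.3 Hz


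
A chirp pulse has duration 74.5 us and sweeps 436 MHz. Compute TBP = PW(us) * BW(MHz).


TBP = 74.5 * 436 = 32482.0

32482.0


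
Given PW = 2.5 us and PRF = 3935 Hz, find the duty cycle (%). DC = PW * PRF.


DC = 2.5e-6 * 3935 * 100 = 0.98%

0.98%


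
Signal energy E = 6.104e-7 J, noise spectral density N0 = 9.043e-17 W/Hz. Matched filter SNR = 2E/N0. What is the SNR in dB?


SNR_lin = 2 * 6.104e-7 / 9.043e-17 = 1.35e10
SNR_dB = 10*log10(1.35e10) = 101.3 dB

101.3 dB


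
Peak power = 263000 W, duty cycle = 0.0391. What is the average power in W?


P_avg = 263000 * 0.0391 = 10283.3 W

10283.3 W


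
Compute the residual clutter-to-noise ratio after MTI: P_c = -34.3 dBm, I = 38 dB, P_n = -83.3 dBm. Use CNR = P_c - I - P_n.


CNR = -34.3 - 38 - (-83.3) = 11.0 dB

11.0 dB


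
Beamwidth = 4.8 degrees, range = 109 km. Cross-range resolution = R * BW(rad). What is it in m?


BW_rad = 0.083775804
CR = 109000 * 0.083775804 = 9131.6 m

9131.6 m


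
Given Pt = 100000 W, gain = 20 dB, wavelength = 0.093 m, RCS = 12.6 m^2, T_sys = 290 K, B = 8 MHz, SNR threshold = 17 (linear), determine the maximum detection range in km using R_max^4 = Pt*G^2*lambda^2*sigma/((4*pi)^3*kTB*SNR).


G_lin = 10^(20/10) = 100.0
R^4 = 100000 * 100.0^2 * 0.093^2 * 12.6 / ((4*pi)^3 * 1.38e-23 * 290 * 8000000.0 * 17)
R^4 = 1.009e17 m^4
R_max = (1.009e17)^(1/4) = 17822.7 m = 17.8 km

17.8 km


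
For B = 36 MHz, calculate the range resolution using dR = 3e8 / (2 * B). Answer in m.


dR = 3e8 / (2 * 36000000.0) = 4.17 m

4.17 m


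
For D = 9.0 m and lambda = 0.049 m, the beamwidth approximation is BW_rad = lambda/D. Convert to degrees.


BW_rad = 0.049 / 9.0 = 0.005444
BW_deg = 0.31 degrees

0.31 degrees


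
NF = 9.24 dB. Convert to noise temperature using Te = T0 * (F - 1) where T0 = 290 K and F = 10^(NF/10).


NF_lin = 10^(9.24/10) = 8.3946
Te = 290 * (8.3946 - 1) = 2144.4 K

2144.4 K


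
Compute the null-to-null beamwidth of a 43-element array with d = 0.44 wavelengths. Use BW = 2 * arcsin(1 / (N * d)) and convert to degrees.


1/(N*d) = 1/(43*0.44) = 0.052854
BW = 2*arcsin(0.052854) = 6.1 degrees

6.1 degrees


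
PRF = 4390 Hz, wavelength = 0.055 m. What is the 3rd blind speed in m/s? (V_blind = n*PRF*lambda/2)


V_blind = 3 * 4390 * 0.055 / 2 = 362.2 m/s

362.2 m/s


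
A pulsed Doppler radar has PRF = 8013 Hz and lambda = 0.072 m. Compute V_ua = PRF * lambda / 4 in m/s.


V_ua = 8013 * 0.072 / 4 = 144.2 m/s

144.2 m/s


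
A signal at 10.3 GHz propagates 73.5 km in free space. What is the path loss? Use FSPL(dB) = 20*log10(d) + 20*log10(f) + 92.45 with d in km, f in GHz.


20*log10(73.5) = 37.33
20*log10(10.3) = 20.26
FSPL = 150.0 dB

150.0 dB


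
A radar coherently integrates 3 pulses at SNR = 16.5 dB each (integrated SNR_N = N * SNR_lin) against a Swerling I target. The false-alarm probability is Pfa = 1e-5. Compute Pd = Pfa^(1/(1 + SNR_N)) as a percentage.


SNR_lin = 10^(16.5/10) = 44.66836
SNR_N = 3 * 44.66836 = 134.00508
1/(1 + SNR_N) = 1/135.00508 = 0.0074071
Pd = (1e-5)^0.0074071 = 0.91826
Pd = 91.8%

91.8%


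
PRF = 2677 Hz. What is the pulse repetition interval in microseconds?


PRI = 1/2677 = 0.0003735525 s = 373.6 us

373.6 us


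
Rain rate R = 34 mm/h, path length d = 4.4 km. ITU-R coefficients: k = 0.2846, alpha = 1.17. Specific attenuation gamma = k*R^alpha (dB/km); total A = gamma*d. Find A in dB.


gamma = 0.2846 * 34^1.17 = 17.622407 dB/km
A = 17.622407 * 4.4 = 77.54 dB

77.54 dB


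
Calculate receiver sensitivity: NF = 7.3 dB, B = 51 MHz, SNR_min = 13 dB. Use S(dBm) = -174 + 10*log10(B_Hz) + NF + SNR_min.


10*log10(51000000.0) = 77.08
S = -174 + 77.08 + 7.3 + 13 = -76.6 dBm

-76.6 dBm


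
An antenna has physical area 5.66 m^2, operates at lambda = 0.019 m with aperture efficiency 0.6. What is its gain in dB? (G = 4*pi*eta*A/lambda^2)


G_linear = 4*pi*0.6*5.66/0.019^2 = 118214.39
G_dB = 10*log10(118214.39) = 50.7 dB

50.7 dB


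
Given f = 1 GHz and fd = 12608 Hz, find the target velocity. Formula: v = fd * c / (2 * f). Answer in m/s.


v = 12608 * 3e8 / (2 * 1000000000.0) = 1891.2 m/s

1891.2 m/s


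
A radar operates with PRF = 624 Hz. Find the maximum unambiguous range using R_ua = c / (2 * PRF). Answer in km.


R_ua = 3e8 / (2 * 624) = 240384.6 m = 240.4 km

240.4 km


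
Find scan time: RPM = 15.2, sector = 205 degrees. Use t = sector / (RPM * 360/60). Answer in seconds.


t = 205 / (15.2 * 360) * 60 = 2.25 s

2.25 s


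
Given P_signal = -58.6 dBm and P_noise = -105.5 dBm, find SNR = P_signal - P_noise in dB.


SNR = -58.6 - (-105.5) = 46.9 dB

46.9 dB


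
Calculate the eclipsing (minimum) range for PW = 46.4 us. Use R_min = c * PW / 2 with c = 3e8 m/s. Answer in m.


R_min = 3e8 * 46.4e-6 / 2 = 6960.0 m

6960.0 m


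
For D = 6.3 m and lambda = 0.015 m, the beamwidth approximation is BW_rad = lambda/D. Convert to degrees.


BW_rad = 0.015 / 6.3 = 0.002381
BW_deg = 0.14 degrees

0.14 degrees


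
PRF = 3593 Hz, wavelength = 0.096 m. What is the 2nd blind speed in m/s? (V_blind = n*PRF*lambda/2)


V_blind = 2 * 3593 * 0.096 / 2 = 344.9 m/s

344.9 m/s


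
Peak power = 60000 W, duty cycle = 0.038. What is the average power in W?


P_avg = 60000 * 0.038 = 2280.0 W

2280.0 W


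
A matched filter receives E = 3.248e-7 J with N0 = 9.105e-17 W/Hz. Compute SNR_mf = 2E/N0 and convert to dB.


SNR_lin = 2 * 3.248e-7 / 9.105e-17 = 7.135e9
SNR_dB = 10*log10(7.135e9) = 98.5 dB

98.5 dB


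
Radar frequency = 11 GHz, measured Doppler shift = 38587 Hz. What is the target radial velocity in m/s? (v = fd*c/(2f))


v = 38587 * 3e8 / (2 * 11000000000.0) = 526.2 m/s

526.2 m/s


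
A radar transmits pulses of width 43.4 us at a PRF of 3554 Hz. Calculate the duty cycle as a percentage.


DC = 43.4e-6 * 3554 * 100 = 15.42%

15.42%


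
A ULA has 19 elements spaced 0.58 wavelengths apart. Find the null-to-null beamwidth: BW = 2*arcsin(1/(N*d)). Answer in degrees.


1/(N*d) = 1/(19*0.58) = 0.090744
BW = 2*arcsin(0.090744) = 10.4 degrees

10.4 degrees


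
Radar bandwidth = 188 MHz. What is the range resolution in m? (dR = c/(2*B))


dR = 3e8 / (2 * 188000000.0) = 0.8 m

0.8 m


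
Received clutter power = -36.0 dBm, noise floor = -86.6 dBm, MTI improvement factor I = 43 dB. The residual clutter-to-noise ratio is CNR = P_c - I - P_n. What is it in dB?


CNR = -36.0 - 43 - (-86.6) = 7.6 dB

7.6 dB


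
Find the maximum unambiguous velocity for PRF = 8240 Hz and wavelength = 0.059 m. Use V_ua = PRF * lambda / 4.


V_ua = 8240 * 0.059 / 4 = 121.5 m/s

121.5 m/s


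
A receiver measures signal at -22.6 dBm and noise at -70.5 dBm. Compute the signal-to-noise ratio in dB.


SNR = -22.6 - (-70.5) = 47.9 dB

47.9 dB


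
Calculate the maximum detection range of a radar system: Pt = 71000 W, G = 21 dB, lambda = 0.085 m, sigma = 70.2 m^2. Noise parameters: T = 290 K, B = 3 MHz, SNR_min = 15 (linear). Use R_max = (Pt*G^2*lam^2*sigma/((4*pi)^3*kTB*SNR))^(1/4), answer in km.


G_lin = 10^(21/10) = 125.892541
R^4 = 71000 * 125.892541^2 * 0.085^2 * 70.2 / ((4*pi)^3 * 1.38e-23 * 290 * 3000000.0 * 15)
R^4 = 1.59703e18 m^4
R_max = (1.59703e18)^(1/4) = 35549.1 m = 35.5 km

35.5 km


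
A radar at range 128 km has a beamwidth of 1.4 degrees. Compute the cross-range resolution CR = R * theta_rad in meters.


BW_rad = 0.02443461
CR = 128000 * 0.02443461 = 3127.6 m

3127.6 m


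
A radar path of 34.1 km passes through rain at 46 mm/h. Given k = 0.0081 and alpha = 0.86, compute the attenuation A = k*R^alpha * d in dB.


gamma = 0.0081 * 46^0.86 = 0.218 dB/km
A = 0.218 * 34.1 = 7.43 dB

7.43 dB


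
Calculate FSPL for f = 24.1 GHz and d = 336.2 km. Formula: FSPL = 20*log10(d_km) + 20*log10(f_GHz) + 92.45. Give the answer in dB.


20*log10(336.2) = 50.53
20*log10(24.1) = 27.64
FSPL = 170.6 dB

170.6 dB


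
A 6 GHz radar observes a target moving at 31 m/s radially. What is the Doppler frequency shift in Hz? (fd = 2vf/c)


fd = 2 * 31 * 6000000000.0 / 3e8 = 1240.0 Hz

1240.0 Hz


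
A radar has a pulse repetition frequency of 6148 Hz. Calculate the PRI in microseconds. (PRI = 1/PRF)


PRI = 1/6148 = 0.0001626545 s = 162.7 us

162.7 us


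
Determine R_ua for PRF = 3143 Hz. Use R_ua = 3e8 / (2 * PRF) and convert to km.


R_ua = 3e8 / (2 * 3143) = 47725.1 m = 47.7 km

47.7 km


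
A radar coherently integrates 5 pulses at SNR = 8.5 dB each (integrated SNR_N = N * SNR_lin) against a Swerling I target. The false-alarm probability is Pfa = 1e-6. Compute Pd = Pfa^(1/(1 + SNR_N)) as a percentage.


SNR_lin = 10^(8.5/10) = 7.07946
SNR_N = 5 * 7.07946 = 35.3973
1/(1 + SNR_N) = 1/36.3973 = 0.0274746
Pd = (1e-6)^0.0274746 = 0.68415
Pd = 68.4%

68.4%


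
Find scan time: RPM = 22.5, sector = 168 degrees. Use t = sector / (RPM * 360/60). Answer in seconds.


t = 168 / (22.5 * 360) * 60 = 1.24 s

1.24 s


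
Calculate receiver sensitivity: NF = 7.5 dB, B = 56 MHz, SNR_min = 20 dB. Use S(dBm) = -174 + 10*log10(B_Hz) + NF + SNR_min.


10*log10(56000000.0) = 77.48
S = -174 + 77.48 + 7.5 + 20 = -69.0 dBm

-69.0 dBm


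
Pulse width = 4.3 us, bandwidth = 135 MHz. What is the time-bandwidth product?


TBP = 4.3 * 135 = 580.5

580.5


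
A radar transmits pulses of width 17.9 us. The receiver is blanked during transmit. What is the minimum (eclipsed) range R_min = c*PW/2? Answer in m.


R_min = 3e8 * 17.9e-6 / 2 = 2685.0 m

2685.0 m


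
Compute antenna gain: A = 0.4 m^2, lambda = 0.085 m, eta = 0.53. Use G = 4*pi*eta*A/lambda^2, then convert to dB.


G_linear = 4*pi*0.53*0.4/0.085^2 = 368.73
G_dB = 10*log10(368.73) = 25.7 dB

25.7 dB


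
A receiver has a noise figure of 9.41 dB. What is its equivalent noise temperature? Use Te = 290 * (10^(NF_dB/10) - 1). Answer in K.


NF_lin = 10^(9.41/10) = 8.729714
Te = 290 * (8.729714 - 1) = 2241.6 K

2241.6 K


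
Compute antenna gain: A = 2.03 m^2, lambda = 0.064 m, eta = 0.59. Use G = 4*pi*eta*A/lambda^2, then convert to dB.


G_linear = 4*pi*0.59*2.03/0.064^2 = 3674.5
G_dB = 10*log10(3674.5) = 35.7 dB

35.7 dB


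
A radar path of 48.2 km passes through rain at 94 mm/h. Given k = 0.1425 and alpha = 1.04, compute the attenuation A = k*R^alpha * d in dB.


gamma = 0.1425 * 94^1.04 = 16.064523 dB/km
A = 16.064523 * 48.2 = 774.31 dB

774.31 dB


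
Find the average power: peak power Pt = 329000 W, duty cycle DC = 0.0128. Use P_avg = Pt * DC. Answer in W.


P_avg = 329000 * 0.0128 = 4211.2 W

4211.2 W


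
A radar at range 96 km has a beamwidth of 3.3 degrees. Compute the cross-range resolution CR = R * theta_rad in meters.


BW_rad = 0.057595865
CR = 96000 * 0.057595865 = 5529.2 m

5529.2 m


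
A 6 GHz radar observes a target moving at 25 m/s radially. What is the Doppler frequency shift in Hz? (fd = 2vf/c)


fd = 2 * 25 * 6000000000.0 / 3e8 = 1000.0 Hz

1000.0 Hz


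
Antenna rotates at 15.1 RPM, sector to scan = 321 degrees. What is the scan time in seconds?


t = 321 / (15.1 * 360) * 60 = 3.54 s

3.54 s


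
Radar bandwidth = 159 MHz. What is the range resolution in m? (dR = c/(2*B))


dR = 3e8 / (2 * 159000000.0) = 0.94 m

0.94 m


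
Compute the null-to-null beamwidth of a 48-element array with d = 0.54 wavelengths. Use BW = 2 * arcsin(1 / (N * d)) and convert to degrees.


1/(N*d) = 1/(48*0.54) = 0.03858
BW = 2*arcsin(0.03858) = 4.4 degrees

4.4 degrees


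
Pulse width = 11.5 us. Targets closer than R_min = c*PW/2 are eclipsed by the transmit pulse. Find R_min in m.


R_min = 3e8 * 11.5e-6 / 2 = 1725.0 m

1725.0 m


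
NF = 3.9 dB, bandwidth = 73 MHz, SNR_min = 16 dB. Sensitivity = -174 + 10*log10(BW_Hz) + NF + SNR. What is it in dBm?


10*log10(73000000.0) = 78.63
S = -174 + 78.63 + 3.9 + 16 = -75.5 dBm

-75.5 dBm


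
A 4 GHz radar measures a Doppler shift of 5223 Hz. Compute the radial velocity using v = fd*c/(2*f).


v = 5223 * 3e8 / (2 * 4000000000.0) = 195.9 m/s

195.9 m/s


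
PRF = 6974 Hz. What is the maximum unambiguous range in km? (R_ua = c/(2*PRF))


R_ua = 3e8 / (2 * 6974) = 21508.5 m = 21.5 km

21.5 km


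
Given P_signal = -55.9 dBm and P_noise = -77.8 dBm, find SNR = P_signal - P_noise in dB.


SNR = -55.9 - (-77.8) = 21.9 dB

21.9 dB


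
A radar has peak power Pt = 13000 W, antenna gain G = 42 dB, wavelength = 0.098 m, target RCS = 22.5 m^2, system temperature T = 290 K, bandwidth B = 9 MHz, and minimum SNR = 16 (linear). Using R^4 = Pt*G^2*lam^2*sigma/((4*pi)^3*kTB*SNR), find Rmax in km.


G_lin = 10^(42/10) = 15848.931925
R^4 = 13000 * 15848.931925^2 * 0.098^2 * 22.5 / ((4*pi)^3 * 1.38e-23 * 290 * 9000000.0 * 16)
R^4 = 6.17034e20 m^4
R_max = (6.17034e20)^(1/4) = 157607.6 m = 157.6 km

157.6 km


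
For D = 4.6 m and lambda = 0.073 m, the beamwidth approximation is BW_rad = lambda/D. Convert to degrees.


BW_rad = 0.073 / 4.6 = 0.01587
BW_deg = 0.91 degrees

0.91 degrees


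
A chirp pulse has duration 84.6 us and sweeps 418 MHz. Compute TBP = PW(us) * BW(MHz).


TBP = 84.6 * 418 = 35362.8

35362.8


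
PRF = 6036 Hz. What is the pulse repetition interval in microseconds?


PRI = 1/6036 = 0.0001656726 s = 165.7 us

165.7 us


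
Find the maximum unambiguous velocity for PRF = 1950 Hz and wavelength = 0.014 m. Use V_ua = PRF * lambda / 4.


V_ua = 1950 * 0.014 / 4 = 6.8 m/s

6.8 m/s


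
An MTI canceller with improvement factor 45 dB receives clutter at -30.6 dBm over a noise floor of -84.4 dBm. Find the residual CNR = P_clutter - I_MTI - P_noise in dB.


CNR = -30.6 - 45 - (-84.4) = 8.8 dB

8.8 dB
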